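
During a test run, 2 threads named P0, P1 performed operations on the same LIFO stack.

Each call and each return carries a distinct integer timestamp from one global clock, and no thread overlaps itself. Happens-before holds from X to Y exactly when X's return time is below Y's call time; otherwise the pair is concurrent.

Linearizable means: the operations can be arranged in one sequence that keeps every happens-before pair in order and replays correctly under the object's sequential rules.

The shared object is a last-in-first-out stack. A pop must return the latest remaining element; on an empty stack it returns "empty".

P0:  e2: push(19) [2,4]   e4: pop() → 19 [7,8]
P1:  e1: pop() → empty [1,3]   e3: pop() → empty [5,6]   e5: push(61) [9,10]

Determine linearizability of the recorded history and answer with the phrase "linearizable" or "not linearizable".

not linearizable

through event 5 a valid linearization exists; event 6 (e3 responding at time 6) ends that
the 3 completed operations admit 2 real-time orders; each fails the LIFO stack replay
sample order e1, e2, e3 stalls at step 3 — e3 pop() → empty has no legal effect
sample order e2, e1, e3 stalls at step 2 — e1 pop() → empty has no legal effect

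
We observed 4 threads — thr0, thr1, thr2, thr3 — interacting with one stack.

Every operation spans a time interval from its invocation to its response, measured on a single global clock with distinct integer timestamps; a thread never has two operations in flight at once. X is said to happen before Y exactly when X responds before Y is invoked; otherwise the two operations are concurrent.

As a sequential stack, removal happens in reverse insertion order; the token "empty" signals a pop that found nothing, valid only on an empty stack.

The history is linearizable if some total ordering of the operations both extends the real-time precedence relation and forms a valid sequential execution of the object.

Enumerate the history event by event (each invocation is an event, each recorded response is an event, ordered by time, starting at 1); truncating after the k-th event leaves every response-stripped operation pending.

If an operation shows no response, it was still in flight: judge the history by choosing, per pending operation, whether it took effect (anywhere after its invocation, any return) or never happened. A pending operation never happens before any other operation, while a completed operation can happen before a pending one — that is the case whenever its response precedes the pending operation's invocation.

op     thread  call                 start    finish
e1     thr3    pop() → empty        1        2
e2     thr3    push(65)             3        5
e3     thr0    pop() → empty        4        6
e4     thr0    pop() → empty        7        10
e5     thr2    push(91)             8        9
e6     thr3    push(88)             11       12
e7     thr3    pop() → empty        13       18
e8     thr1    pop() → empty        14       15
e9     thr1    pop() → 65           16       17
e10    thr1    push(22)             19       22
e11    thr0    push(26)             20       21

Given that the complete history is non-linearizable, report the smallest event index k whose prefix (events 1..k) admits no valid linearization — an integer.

events 1..9 are still linearizable — one witness is e1, e3, e2, e4, e5:
step 1: e1 pop() → empty — stack <>
step 2: e3 pop() → empty — stack <>
step 3: e2 push(65) — stack <65>
step 4: e4 pop() (pending, included) — stack <>
step 5: e5 push(91) — stack <91>
with event 10 included (e4 responding at time 10), all real-time-consistent orders fail
for example e1, e2, e3, e4, e5 fails at step 3: e3 pop() → empty is not legal there
for example e1, e2, e3, e5, e4 fails at step 3: e3 pop() → empty is not legal there

10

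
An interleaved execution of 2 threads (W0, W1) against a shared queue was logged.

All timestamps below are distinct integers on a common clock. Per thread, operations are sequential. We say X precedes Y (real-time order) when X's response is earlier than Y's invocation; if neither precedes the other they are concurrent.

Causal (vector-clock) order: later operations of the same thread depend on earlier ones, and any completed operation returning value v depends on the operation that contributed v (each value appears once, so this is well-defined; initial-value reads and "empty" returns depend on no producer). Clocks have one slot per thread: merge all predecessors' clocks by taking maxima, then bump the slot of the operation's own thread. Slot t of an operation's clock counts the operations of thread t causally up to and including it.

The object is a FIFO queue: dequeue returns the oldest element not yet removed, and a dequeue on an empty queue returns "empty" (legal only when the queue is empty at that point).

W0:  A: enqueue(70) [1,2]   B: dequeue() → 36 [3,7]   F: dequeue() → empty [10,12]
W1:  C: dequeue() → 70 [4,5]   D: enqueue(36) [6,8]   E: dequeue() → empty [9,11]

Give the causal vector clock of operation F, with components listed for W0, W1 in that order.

(3, 2)

no predecessors for A (invoked 1): W0 increments from zero → (1, 0)
C, invoked 4, takes VC(A)=(1, 0) under max, adds 1 for W1 → (1, 1)
D, invoked 6, takes VC(C)=(1, 1) under max, adds 1 for W1 → (1, 2)
E, invoked 9, takes VC(D)=(1, 2) under max, adds 1 for W1 → (1, 3)
B, invoked 3, takes VC(A)=(1, 0), VC(D)=(1, 2) under max, adds 1 for W0 → (2, 2)
F, invoked 10, takes VC(B)=(2, 2) under max, adds 1 for W0 → (3, 2)
target: VC(F) = (3, 2)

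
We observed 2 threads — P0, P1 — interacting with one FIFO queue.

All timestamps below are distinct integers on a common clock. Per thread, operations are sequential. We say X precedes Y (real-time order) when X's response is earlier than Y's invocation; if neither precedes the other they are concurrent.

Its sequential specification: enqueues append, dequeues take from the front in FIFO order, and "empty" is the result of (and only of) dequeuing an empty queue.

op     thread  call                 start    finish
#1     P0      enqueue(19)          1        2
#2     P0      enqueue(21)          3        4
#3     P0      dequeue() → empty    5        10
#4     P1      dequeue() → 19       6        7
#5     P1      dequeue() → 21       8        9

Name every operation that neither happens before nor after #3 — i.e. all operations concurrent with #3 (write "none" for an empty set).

#4, #5

concurrent with #3 ([5,10]): every op whose interval crosses 5..10
#1 [1,2]: before
#2 [3,4]: before
#4 [6,7]: concurrent
#5 [8,9]: concurrent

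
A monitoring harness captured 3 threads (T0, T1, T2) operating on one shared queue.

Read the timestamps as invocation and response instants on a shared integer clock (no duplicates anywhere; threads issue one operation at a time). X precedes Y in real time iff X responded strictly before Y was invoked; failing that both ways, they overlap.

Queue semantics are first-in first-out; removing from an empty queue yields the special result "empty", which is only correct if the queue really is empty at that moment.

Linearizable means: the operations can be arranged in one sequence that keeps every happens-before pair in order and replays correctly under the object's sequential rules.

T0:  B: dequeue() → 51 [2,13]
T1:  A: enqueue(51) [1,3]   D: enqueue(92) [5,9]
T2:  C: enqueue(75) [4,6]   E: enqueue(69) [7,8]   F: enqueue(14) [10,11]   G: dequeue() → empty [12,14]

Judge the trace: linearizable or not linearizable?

not linearizable

cut after 13 events: linearizable; cut after 14 events (G responds, time 14): not linearizable
real-time-consistent orders of the 7 completed operations: 21 — all fail the queue replay
one such order, A, B, C, D, E, F, G, breaks at step 7 where G dequeue() → empty is illegal
one such order, A, B, C, E, D, F, G, breaks at step 7 where G dequeue() → empty is illegal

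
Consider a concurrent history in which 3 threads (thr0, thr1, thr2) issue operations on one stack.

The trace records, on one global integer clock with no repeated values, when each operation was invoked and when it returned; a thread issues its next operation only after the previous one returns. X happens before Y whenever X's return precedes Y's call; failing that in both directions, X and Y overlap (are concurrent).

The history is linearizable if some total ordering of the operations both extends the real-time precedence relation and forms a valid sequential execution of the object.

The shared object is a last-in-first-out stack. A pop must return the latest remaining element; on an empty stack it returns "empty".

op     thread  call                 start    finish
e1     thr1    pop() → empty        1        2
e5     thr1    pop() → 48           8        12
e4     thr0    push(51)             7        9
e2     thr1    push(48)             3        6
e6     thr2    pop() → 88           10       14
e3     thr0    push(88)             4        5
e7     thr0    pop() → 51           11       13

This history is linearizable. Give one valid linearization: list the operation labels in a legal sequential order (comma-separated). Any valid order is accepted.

e1, e2, e3, e4, e7, e6, e5

step 1: e1 pop() → empty — stack <>
step 2: e2 push(48) — stack <48>
step 3: e3 push(88) — stack <48,88>
step 4: e4 push(51) — stack <48,88,51>
step 5: e7 pop() → 51 — stack <48,88>
step 6: e6 pop() → 88 — stack <48>
step 7: e5 pop() → 48 — stack <>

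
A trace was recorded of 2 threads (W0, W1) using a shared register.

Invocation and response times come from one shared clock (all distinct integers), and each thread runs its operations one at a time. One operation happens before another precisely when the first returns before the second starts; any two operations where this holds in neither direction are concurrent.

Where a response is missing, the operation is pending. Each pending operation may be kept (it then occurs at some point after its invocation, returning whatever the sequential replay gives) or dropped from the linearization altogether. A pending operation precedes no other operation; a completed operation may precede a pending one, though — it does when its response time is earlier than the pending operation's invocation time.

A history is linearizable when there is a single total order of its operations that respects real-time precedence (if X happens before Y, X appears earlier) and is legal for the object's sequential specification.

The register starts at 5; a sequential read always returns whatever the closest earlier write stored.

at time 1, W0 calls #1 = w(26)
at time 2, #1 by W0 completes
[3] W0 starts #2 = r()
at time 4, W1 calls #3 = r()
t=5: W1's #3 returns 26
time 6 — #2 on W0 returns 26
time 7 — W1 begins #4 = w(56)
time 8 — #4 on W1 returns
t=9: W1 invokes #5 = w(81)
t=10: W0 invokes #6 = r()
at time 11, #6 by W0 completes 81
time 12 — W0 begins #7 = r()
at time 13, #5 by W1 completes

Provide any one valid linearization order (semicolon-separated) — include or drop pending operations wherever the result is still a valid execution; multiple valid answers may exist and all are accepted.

after step 1 (#1 w(26)): value 26
after step 2 (#2 r() → 26): value 26
after step 3 (#3 r() → 26): value 26
after step 4 (#4 w(56)): value 56
after step 5 (#5 w(81)): value 81
after step 6 (#6 r() → 81): value 81

#1; #2; #3; #4; #5; #6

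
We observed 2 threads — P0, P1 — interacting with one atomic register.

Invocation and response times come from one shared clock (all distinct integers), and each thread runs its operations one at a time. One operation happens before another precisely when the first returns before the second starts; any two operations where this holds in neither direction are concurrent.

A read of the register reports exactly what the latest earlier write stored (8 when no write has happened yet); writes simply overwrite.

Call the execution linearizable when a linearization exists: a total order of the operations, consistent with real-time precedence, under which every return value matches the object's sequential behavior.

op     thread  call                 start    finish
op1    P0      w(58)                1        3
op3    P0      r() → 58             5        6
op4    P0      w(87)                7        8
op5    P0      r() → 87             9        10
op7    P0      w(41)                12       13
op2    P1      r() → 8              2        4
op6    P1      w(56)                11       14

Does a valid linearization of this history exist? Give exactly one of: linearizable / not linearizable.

linearizable

one valid linearization: op2, op1, op3, op4, op5, op6, op7
1. op2 r() → 8, leaving value 8
2. op1 w(58), leaving value 58
3. op3 r() → 58, leaving value 58
4. op4 w(87), leaving value 87
5. op5 r() → 87, leaving value 87
6. op6 w(56), leaving value 56
7. op7 w(41), leaving value 41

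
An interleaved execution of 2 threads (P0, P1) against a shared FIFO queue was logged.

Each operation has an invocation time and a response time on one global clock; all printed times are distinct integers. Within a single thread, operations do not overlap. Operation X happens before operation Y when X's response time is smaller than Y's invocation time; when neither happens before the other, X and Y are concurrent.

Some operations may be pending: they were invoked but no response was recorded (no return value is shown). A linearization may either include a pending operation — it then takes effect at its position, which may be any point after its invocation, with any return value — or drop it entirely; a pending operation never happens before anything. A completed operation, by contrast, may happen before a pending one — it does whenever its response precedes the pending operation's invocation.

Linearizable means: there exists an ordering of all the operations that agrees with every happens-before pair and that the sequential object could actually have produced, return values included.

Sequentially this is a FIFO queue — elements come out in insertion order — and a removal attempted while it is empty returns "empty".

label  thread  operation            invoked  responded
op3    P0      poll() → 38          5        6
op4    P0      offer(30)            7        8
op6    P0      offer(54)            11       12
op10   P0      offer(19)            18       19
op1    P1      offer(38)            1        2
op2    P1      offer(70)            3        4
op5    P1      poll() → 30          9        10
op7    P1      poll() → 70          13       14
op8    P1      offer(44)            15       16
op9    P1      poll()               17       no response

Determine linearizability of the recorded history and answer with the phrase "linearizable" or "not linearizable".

already the first 10 events (up to op5's response at time 10) admit no linearization; the first 9 still do
the sole real-time-consistent order of 5 completed operations fails the FIFO queue replay
take op1, op2, op3, op4, op5: step 5 already fails, because op5 poll() → 30 cannot occur there

not linearizable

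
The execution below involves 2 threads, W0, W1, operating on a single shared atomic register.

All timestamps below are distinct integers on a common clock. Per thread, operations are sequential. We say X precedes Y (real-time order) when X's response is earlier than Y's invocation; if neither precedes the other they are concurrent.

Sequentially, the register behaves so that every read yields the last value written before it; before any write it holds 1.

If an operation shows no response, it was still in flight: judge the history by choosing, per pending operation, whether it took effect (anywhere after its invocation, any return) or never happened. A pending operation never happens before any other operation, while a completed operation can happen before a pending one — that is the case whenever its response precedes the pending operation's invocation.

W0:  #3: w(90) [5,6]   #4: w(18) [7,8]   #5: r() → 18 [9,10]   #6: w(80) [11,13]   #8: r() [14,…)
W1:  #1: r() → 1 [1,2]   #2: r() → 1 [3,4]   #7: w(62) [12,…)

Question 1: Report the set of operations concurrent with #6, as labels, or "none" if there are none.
#6 spans [11,13]; an op avoiding the whole window 11..13 is ordered, any other is concurrent
#1 [1,2]: before
#2 [3,4]: before
#3 [5,6]: before
#4 [7,8]: before
#5 [9,10]: before
#7 [12,…): concurrent
#8 [14,…): after

#7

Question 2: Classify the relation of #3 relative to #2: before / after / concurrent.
#3 spans [5,6], #2 spans [3,4]
resp(#2)=4 < inv(#3)=5

after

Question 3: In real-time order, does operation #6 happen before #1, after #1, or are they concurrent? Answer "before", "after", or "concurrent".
#6 spans [11,13], #1 spans [1,2]
resp(#1)=2 < inv(#6)=11

after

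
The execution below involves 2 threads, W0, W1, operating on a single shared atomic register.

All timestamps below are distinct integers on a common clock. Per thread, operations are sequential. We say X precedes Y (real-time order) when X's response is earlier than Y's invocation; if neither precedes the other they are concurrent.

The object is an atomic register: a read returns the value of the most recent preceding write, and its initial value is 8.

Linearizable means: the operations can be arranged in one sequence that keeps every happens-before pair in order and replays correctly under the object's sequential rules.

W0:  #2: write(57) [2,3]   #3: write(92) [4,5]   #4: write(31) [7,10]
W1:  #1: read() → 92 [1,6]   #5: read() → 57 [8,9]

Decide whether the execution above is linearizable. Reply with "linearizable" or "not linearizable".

already the first 9 events (up to #5's response at time 9) admit no linearization; the first 8 still do
all 3 real-time-respecting orders fail — 4 completed atomic register operations, no legal replay
including or dropping the 1 pending operation (#4) in any combination fails
sample order #1, #2, #3, #5 (pending dropped) stalls at step 1 — #1 read() → 92 has no legal effect
sample order #2, #1, #3, #5 (pending dropped) stalls at step 2 — #1 read() → 92 has no legal effect

not linearizable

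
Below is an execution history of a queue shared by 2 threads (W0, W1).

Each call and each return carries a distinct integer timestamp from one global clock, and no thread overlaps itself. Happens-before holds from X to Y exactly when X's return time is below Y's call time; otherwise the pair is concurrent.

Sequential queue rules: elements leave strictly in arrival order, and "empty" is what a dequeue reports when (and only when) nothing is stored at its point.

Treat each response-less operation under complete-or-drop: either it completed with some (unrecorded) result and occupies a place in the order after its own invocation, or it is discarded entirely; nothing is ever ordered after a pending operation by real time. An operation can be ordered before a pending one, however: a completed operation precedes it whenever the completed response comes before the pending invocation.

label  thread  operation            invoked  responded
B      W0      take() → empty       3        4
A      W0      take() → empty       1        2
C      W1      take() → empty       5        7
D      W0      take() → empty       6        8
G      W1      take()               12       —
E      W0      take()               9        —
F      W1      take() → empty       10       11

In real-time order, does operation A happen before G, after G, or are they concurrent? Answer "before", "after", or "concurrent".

A spans [1,2], G spans [12,…)
resp(A)=2 < inv(G)=12

before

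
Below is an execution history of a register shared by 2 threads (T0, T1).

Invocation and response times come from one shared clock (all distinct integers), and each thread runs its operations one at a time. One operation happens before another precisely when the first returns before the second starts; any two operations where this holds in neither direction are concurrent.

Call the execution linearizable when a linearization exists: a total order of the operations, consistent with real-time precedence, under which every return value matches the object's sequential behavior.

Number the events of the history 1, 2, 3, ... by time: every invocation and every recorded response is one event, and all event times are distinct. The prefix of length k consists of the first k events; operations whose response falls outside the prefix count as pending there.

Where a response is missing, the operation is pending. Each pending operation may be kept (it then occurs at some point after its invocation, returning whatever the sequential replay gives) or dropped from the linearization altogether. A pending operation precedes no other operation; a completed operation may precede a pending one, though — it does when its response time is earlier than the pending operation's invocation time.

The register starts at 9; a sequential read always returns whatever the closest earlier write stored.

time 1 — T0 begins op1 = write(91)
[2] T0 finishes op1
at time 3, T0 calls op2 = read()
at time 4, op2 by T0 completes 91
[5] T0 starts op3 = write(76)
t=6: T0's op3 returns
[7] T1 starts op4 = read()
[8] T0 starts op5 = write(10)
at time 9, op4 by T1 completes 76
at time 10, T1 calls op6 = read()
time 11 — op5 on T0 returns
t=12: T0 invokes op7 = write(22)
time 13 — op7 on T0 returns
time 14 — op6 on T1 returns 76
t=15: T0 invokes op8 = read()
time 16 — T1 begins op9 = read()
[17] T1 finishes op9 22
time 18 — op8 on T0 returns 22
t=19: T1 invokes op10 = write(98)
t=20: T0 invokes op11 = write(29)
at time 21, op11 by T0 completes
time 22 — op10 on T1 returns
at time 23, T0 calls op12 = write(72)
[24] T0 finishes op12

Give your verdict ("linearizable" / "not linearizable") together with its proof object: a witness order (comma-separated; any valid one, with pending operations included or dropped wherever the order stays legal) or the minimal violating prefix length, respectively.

linearizable — witness: op1, op2, op3, op4, op6, op5, op7, op8, op9, op10, op11, op12

step 1: op1 write(91) — value 91
step 2: op2 read() → 91 — value 91
step 3: op3 write(76) — value 76
step 4: op4 read() → 76 — value 76
step 5: op6 read() → 76 — value 76
step 6: op5 write(10) — value 10
step 7: op7 write(22) — value 22
step 8: op8 read() → 22 — value 22
step 9: op9 read() → 22 — value 22
step 10: op10 write(98) — value 98
step 11: op11 write(29) — value 29
step 12: op12 write(72) — value 72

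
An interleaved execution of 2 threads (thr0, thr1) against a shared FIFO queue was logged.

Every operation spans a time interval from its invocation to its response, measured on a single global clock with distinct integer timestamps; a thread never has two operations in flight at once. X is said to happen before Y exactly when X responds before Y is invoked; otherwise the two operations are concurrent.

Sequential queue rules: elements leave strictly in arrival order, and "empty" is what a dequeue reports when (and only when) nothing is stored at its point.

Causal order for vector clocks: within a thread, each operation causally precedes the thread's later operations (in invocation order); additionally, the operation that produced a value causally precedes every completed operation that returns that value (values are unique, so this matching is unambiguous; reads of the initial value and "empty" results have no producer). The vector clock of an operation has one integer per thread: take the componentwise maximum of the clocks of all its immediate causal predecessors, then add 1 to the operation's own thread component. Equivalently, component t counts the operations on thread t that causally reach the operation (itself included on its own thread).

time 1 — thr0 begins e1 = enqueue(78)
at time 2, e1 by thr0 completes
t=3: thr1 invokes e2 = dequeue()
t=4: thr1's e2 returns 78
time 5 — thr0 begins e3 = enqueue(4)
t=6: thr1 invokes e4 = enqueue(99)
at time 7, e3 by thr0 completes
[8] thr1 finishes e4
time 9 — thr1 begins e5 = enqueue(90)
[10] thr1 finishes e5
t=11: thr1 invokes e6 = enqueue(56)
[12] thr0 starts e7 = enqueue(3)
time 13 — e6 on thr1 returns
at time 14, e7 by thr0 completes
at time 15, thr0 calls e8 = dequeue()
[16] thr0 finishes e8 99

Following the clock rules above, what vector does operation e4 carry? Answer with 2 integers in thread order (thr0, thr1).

root op e1, invoked 1: fresh clock plus thr0's own tick → (1, 0)
VC(e2, invoked at 3): max of VC(e1)=(1, 0), then +1 on thread thr1 → (1, 1)
VC(e3, invoked at 5): max of VC(e1)=(1, 0), then +1 on thread thr0 → (2, 0)
VC(e4, invoked at 6): max of VC(e2)=(1, 1), then +1 on thread thr1 → (1, 2)
VC(e7, invoked at 12): max of VC(e3)=(2, 0), then +1 on thread thr0 → (3, 0)
VC(e5, invoked at 9): max of VC(e4)=(1, 2), then +1 on thread thr1 → (1, 3)
VC(e6, invoked at 11): max of VC(e5)=(1, 3), then +1 on thread thr1 → (1, 4)
VC(e8, invoked at 15): max of VC(e4)=(1, 2), VC(e7)=(3, 0), then +1 on thread thr0 → (4, 2)
target: VC(e4) = (1, 2)

(1, 2)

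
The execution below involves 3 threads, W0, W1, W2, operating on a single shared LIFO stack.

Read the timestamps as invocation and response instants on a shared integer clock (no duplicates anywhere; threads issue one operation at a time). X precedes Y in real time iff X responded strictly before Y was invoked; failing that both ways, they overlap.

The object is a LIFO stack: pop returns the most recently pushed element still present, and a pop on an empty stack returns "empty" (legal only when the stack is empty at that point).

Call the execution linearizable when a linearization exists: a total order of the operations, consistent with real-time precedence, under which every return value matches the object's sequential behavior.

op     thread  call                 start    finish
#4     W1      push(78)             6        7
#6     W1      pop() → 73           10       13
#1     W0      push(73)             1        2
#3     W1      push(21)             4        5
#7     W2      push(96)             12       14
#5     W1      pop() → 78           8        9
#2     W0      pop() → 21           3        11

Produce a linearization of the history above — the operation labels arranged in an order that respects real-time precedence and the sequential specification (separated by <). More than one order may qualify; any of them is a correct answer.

#1 < #3 < #2 < #4 < #5 < #6 < #7

1. #1 push(73), leaving stack <73>
2. #3 push(21), leaving stack <73,21>
3. #2 pop() → 21, leaving stack <73>
4. #4 push(78), leaving stack <73,78>
5. #5 pop() → 78, leaving stack <73>
6. #6 pop() → 73, leaving stack <>
7. #7 push(96), leaving stack <96>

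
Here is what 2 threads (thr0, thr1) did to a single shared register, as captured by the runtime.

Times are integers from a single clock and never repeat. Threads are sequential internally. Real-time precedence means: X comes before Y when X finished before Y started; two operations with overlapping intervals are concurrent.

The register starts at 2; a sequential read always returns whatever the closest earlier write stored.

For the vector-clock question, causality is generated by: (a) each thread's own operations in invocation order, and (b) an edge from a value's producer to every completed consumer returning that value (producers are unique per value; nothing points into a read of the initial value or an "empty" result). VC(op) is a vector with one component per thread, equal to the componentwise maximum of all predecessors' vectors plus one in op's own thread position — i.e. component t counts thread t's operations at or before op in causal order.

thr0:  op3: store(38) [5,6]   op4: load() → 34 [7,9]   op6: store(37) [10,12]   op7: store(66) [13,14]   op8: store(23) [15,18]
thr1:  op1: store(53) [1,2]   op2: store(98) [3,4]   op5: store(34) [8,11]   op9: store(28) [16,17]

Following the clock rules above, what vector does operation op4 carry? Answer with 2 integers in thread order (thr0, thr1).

(2, 3)

invoked at 1, op1 has no predecessors; its own thr1 bump gives (0, 1)
invoked at 5, op3 has no predecessors; its own thr0 bump gives (1, 0)
from VC(op1)=(0, 1), op2 (invoked 3) maxes components and bumps thr1 → (0, 2)
from VC(op2)=(0, 2), op5 (invoked 8) maxes components and bumps thr1 → (0, 3)
from VC(op5)=(0, 3), op9 (invoked 16) maxes components and bumps thr1 → (0, 4)
from VC(op3)=(1, 0), VC(op5)=(0, 3), op4 (invoked 7) maxes components and bumps thr0 → (2, 3)
from VC(op4)=(2, 3), op6 (invoked 10) maxes components and bumps thr0 → (3, 3)
from VC(op6)=(3, 3), op7 (invoked 13) maxes components and bumps thr0 → (4, 3)
from VC(op7)=(4, 3), op8 (invoked 15) maxes components and bumps thr0 → (5, 3)
target: VC(op4) = (2, 3)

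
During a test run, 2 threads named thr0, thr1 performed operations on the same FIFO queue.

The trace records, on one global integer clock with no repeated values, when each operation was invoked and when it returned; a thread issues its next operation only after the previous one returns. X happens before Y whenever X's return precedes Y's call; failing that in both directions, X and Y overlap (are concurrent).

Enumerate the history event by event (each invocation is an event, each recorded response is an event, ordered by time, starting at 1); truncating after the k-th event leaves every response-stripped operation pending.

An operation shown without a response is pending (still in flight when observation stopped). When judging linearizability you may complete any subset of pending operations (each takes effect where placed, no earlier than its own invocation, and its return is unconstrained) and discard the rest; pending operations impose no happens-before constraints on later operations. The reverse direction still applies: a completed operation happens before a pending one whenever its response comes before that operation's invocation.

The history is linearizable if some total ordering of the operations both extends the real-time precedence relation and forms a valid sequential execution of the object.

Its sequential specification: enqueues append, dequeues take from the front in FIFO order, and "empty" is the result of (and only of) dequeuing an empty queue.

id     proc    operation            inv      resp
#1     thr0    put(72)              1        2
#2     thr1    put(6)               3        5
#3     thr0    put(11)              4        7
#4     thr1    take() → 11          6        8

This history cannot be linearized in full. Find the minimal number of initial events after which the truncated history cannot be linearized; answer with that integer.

a valid linearization of events 1..7 exists, for instance #1, #2, #3:
after step 1 (#1 put(72)): queue <72>
after step 2 (#2 put(6)): queue <72,6>
after step 3 (#3 put(11)): queue <72,6,11>
at event 8 (#4's time-8 response) nothing linearizes any more
one such order, #1, #2, #3, #4, breaks at step 4 where #4 take() → 11 is illegal
one such order, #1, #2, #4, #3, breaks at step 3 where #4 take() → 11 is illegal

8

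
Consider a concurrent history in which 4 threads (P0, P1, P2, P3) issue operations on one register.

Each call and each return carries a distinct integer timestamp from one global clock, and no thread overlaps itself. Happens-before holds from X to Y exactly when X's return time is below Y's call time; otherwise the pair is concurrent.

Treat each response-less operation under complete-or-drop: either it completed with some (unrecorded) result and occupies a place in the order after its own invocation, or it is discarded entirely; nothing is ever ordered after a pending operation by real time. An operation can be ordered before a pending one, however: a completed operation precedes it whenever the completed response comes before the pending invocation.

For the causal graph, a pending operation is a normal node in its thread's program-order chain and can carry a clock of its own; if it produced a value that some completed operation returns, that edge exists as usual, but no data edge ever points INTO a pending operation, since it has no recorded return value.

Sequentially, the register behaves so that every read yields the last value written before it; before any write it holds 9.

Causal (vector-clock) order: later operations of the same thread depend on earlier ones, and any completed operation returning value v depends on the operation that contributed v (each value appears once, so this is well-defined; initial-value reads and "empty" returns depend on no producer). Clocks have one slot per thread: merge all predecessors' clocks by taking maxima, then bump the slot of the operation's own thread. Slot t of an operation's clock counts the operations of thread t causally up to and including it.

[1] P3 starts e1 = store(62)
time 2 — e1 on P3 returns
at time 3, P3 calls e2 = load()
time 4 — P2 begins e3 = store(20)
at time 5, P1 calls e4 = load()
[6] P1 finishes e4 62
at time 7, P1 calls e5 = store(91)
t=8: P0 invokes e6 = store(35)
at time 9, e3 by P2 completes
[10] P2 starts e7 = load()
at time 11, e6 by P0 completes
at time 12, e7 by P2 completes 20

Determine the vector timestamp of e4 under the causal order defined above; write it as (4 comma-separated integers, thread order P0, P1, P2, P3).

(0, 1, 0, 1)

no predecessors for e1 (invoked 1): P3 increments from zero → (0, 0, 0, 1)
no predecessors for e3 (invoked 4): P2 increments from zero → (0, 0, 1, 0)
no predecessors for e6 (invoked 8): P0 increments from zero → (1, 0, 0, 0)
from VC(e1)=(0, 0, 0, 1), e2 (invoked 3) maxes components and bumps P3 → (0, 0, 0, 2)
from VC(e3)=(0, 0, 1, 0), e7 (invoked 10) maxes components and bumps P2 → (0, 0, 2, 0)
from VC(e1)=(0, 0, 0, 1), e4 (invoked 5) maxes components and bumps P1 → (0, 1, 0, 1)
from VC(e4)=(0, 1, 0, 1), e5 (invoked 7) maxes components and bumps P1 → (0, 2, 0, 1)
target: VC(e4) = (0, 1, 0, 1)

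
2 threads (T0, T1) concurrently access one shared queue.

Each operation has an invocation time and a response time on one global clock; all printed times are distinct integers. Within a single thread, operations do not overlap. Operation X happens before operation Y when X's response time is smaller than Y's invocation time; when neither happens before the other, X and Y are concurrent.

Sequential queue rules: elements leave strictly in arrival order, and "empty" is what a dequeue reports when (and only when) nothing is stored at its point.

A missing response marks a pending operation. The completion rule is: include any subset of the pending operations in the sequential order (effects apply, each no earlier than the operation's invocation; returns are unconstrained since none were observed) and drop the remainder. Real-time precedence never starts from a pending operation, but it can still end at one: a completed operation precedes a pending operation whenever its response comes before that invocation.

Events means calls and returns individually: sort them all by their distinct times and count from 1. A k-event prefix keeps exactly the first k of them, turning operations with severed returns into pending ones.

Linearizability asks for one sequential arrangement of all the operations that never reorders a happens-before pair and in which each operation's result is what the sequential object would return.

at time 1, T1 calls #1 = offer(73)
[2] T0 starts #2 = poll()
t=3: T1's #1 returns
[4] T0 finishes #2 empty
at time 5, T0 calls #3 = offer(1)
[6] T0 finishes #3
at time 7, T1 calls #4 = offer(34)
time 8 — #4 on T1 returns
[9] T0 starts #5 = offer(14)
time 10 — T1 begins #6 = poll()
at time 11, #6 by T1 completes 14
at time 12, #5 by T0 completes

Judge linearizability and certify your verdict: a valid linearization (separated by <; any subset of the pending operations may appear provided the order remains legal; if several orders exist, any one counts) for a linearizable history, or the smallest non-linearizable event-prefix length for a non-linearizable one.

the violation lands at event 11, #6's response at time 11: events 1..10 linearize, events 1..11 do not
real-time-consistent orders of the 5 completed operations: 2 — all fail the queue replay
include/drop combinations of the 1 pending operation (#5) were all tried; none helps
take #1, #2, #3, #4, #6 (pending dropped): step 2 already fails, because #2 poll() → empty cannot occur there
take #2, #1, #3, #4, #6 (pending dropped): step 5 already fails, because #6 poll() → 14 cannot occur there

not linearizable — minimal violating prefix: 11 events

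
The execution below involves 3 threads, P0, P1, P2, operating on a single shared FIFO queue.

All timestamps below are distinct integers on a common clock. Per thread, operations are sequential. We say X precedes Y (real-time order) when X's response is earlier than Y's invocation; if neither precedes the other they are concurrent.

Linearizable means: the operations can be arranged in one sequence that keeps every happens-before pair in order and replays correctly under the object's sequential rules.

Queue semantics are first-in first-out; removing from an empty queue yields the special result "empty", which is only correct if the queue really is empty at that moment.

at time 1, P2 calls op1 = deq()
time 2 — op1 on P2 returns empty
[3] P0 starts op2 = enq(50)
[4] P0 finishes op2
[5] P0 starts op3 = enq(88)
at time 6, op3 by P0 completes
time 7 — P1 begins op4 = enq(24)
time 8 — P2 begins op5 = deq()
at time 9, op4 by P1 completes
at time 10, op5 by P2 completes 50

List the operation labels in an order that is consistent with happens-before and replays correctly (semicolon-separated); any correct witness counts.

after step 1 (op1 deq() → empty): queue <>
after step 2 (op2 enq(50)): queue <50>
after step 3 (op3 enq(88)): queue <50,88>
after step 4 (op4 enq(24)): queue <50,88,24>
after step 5 (op5 deq() → 50): queue <88,24>

op1; op2; op3; op4; op5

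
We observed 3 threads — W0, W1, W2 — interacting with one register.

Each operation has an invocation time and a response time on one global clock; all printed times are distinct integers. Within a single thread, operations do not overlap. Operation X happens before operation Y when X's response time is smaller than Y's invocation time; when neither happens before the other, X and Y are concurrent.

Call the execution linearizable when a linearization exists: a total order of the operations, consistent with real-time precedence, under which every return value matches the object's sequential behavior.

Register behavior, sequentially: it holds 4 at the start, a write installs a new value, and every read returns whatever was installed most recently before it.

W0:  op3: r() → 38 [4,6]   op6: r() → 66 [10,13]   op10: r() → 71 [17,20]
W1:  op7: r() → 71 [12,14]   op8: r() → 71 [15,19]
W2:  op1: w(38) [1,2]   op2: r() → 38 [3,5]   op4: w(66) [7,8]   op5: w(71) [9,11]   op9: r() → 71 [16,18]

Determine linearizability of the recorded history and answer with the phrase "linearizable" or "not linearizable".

witness order: op1, op2, op3, op4, op6, op5, op7, op8, op9, op10
step 1: op1 w(38) — value 38
step 2: op2 r() → 38 — value 38
step 3: op3 r() → 38 — value 38
step 4: op4 w(66) — value 66
step 5: op6 r() → 66 — value 66
step 6: op5 w(71) — value 71
step 7: op7 r() → 71 — value 71
step 8: op8 r() → 71 — value 71
step 9: op9 r() → 71 — value 71
step 10: op10 r() → 71 — value 71

linearizable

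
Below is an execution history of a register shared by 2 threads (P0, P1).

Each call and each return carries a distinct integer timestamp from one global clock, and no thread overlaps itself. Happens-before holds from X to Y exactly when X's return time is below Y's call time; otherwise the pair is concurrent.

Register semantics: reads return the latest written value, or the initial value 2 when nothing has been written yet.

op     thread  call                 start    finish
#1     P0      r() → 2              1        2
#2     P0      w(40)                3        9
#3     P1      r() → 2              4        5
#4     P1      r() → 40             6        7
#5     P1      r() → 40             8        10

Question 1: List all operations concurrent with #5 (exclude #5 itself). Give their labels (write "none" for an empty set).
Answer: #2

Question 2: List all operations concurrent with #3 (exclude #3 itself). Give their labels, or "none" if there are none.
Answer: #2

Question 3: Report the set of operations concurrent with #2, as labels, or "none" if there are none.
Answer: #3, #4, #5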